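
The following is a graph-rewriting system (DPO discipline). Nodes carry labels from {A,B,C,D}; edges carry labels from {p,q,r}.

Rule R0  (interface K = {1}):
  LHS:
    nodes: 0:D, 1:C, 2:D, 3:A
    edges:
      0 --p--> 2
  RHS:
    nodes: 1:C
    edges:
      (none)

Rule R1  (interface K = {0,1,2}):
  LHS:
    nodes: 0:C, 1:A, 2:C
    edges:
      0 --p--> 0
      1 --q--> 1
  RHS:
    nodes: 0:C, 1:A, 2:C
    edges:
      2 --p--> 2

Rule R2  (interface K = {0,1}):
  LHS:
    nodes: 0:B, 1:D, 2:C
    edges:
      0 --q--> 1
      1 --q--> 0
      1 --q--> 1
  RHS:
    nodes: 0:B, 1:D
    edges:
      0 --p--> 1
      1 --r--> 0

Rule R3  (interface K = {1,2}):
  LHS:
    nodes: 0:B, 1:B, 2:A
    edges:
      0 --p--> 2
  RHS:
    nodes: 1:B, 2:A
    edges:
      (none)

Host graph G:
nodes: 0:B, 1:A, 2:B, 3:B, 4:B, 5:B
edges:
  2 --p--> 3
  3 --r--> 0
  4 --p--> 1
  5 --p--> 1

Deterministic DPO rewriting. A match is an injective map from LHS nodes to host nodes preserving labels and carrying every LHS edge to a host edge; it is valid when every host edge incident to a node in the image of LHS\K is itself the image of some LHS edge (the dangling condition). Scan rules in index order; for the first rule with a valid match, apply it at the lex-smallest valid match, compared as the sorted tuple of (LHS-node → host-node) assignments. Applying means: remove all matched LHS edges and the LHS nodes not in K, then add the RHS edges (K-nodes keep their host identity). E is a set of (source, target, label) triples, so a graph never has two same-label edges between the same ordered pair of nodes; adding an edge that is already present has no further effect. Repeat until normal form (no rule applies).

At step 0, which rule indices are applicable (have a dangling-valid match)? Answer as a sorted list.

R0: no valid match — LHS pattern not found
R1: no valid match — LHS pattern not found
R2: no valid match — LHS pattern not found
R3: 8 valid matches — {0↦4, 1↦0, 2↦1}, {0↦4, 1↦2, 2↦1}, {0↦4, 1↦3, 2↦1} (+5 more)

Answer: [R3]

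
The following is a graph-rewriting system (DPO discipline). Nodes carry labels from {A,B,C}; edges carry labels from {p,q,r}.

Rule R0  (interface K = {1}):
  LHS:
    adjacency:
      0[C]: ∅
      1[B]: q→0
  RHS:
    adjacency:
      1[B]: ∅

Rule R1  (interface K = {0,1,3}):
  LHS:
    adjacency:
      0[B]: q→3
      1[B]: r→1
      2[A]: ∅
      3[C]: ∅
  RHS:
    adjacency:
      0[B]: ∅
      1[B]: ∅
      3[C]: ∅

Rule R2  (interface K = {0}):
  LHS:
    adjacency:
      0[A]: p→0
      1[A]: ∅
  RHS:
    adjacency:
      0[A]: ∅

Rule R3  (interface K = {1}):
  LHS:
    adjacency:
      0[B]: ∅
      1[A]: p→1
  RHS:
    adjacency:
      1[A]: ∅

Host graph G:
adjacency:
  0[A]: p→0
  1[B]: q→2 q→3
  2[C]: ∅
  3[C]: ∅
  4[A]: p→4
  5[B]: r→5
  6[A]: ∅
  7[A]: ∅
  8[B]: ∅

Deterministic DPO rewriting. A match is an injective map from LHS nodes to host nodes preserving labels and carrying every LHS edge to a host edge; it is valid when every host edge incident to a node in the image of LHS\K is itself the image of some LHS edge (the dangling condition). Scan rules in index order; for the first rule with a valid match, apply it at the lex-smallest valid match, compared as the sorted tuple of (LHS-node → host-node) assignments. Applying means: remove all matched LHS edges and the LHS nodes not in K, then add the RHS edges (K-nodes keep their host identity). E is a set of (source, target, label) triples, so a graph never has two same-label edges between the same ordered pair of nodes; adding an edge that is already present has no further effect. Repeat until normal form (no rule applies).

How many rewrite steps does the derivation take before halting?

initial: |V|=9 |E|=5  E = 0-p->0 1-q->2 1-q->3 4-p->4 5-r->5
step 1: apply R0 at {0↦2, 1↦1}  → |V|=8 |E|=4  E = 0-p->0 1-q->3 4-p->4 5-r->5
step 2: apply R0 at {0↦3, 1↦1}  → |V|=7 |E|=3  E = 0-p->0 4-p->4 5-r->5
step 3: apply R2 at {0↦0, 1↦6}  → |V|=6 |E|=2  E = 4-p->4 5-r->5
step 4: apply R2 at {0↦4, 1↦0}  → |V|=5 |E|=1  E = 5-r->5
halt: no rule applies after step 4

Answer: 4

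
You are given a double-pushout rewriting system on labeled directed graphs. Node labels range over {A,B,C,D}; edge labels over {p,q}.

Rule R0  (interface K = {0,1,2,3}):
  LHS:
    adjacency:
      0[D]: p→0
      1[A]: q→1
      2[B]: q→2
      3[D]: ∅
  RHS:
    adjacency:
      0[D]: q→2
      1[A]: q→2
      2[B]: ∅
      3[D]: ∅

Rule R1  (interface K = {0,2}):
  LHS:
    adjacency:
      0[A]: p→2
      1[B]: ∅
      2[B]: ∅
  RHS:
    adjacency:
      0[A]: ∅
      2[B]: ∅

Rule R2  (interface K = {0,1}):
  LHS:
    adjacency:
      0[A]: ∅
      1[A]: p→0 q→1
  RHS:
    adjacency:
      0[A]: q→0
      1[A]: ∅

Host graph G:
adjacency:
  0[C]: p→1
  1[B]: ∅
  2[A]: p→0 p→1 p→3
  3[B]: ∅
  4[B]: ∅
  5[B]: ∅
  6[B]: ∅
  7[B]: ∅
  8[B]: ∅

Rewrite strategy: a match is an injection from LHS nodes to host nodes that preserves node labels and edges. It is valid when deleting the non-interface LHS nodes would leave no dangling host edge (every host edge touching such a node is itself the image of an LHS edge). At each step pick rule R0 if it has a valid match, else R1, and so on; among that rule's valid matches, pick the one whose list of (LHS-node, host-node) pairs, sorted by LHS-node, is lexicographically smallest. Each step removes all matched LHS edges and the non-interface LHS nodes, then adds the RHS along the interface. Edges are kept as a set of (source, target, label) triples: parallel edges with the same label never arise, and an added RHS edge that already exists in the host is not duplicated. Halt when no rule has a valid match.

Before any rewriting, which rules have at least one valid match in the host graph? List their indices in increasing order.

R0: no valid match — LHS pattern not found
R1: 10 valid matches — {0↦2, 1↦4, 2↦1}, {0↦2, 1↦4, 2↦3}, {0↦2, 1↦5, 2↦1} (+7 more)
R2: no valid match — LHS pattern not found

Answer: [R1]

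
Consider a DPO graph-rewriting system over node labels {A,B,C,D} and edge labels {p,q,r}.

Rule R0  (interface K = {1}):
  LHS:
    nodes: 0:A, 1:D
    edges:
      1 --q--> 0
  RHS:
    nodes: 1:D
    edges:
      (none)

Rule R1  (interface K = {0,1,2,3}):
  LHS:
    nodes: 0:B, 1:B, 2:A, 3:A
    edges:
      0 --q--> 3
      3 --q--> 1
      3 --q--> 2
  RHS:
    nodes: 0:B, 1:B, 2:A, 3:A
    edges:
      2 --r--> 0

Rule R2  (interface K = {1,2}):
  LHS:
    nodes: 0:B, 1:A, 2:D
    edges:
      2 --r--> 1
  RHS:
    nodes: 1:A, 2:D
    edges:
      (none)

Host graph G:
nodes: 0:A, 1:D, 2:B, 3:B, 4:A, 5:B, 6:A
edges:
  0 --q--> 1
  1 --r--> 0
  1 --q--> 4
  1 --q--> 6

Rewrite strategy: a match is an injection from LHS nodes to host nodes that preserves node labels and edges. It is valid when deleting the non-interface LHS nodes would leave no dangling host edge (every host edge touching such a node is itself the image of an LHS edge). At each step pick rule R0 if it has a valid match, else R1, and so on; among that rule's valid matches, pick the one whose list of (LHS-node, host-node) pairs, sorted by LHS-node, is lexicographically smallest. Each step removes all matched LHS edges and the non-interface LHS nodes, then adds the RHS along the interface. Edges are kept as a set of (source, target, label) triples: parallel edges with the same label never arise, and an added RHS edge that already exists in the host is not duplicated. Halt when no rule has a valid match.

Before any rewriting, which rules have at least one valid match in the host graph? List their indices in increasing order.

Answer: [R0,R2]

Derivation:
R0: 2 valid matches — {0↦4, 1↦1}, {0↦6, 1↦1}
R1: no valid match — LHS pattern not found
R2: 3 valid matches — {0↦2, 1↦0, 2↦1}, {0↦3, 1↦0, 2↦1}, {0↦5, 1↦0, 2↦1}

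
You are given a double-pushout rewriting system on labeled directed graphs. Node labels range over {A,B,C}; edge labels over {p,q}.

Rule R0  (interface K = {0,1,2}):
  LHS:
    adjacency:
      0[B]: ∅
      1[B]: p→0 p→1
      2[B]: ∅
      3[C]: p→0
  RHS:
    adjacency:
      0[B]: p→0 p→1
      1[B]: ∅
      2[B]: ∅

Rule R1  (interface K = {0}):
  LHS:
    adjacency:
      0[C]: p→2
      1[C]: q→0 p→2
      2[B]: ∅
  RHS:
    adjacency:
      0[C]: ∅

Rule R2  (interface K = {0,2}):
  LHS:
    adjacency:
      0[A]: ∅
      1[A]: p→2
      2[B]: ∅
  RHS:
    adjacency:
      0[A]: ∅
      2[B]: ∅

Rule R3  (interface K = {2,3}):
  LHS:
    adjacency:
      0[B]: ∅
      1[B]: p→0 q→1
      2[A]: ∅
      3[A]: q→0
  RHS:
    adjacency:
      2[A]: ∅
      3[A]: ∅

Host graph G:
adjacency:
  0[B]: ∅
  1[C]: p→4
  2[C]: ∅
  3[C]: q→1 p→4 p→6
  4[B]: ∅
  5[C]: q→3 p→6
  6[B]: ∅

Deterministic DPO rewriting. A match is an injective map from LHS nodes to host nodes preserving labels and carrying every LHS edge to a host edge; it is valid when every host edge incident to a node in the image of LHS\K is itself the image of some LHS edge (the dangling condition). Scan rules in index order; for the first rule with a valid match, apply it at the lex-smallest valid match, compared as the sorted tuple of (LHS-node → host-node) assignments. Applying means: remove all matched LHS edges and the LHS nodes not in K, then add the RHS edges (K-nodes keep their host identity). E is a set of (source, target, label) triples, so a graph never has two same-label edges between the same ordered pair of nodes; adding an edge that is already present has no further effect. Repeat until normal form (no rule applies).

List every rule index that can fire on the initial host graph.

Answer: [R1]

Steps:
R0: no valid match — LHS pattern not found
R1: 1 valid match — {0↦3, 1↦5, 2↦6}
R2: no valid match — LHS pattern not found
R3: no valid match — LHS pattern not found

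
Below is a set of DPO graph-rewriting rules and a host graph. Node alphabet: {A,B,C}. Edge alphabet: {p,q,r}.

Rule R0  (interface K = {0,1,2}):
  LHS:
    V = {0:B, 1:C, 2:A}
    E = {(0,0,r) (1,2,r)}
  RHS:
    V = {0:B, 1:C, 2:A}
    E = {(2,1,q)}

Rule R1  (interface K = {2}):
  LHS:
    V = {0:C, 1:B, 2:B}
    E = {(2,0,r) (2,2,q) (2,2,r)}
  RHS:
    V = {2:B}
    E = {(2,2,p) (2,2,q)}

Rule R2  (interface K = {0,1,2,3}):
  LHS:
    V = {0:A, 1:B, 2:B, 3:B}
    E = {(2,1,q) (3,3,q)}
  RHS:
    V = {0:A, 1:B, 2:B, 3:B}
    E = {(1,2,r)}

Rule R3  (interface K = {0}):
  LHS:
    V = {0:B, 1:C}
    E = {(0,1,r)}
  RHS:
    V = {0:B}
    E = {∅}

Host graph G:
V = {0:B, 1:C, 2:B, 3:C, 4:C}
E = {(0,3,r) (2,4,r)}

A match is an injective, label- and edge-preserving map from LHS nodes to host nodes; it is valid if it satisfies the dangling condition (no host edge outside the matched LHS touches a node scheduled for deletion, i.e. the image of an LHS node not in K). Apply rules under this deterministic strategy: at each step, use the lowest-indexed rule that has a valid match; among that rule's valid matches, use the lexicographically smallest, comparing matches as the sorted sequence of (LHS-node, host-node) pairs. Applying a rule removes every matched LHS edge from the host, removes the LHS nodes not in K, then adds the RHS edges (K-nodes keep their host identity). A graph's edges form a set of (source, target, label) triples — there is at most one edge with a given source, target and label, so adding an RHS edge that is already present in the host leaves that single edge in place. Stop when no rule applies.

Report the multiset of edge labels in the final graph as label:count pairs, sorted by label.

initial: |V|=5 |E|=2  E = 0-r->3 2-r->4
step 1: apply R3 at {0↦0, 1↦3}  → |V|=4 |E|=1  E = 2-r->4
step 2: apply R3 at {0↦2, 1↦4}  → |V|=3 |E|=0  E = ∅
normal form: no rule applies after step 2
NF edges: []

Answer: (no edges)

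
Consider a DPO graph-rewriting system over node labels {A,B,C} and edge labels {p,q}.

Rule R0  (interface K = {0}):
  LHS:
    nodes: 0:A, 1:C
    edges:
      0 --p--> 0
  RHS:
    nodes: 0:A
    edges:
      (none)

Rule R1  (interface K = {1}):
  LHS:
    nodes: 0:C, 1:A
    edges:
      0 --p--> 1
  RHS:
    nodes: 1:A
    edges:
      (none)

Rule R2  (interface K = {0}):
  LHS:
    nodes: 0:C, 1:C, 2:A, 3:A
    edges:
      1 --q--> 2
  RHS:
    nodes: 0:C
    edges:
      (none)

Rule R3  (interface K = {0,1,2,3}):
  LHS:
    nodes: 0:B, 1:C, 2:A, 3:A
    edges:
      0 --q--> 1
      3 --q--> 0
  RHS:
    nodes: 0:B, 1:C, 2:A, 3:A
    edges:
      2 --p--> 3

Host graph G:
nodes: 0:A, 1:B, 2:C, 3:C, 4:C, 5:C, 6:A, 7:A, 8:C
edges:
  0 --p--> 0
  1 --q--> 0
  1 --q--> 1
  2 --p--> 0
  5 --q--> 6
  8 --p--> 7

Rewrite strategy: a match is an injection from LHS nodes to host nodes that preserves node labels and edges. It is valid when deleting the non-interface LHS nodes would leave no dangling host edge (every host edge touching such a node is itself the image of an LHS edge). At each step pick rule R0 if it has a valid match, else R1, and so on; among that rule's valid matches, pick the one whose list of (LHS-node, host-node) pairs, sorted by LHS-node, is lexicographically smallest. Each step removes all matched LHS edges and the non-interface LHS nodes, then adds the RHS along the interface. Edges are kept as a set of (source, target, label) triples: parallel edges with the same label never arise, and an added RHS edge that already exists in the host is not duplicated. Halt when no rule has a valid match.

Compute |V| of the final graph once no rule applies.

Answer: 3

Rewrite trace:
[0] host  ⇒  9 nodes, 6 edges  {0-p->0 1-q->0 1-q->1 2-p->0 5-q->6 8-p->7}
[1] R0 @ {0↦0, 1↦3}  ⇒  8 nodes, 5 edges  {1-q->0 1-q->1 2-p->0 5-q->6 8-p->7}
[2] R1 @ {0↦2, 1↦0}  ⇒  7 nodes, 4 edges  {1-q->0 1-q->1 5-q->6 8-p->7}
[3] R1 @ {0↦8, 1↦7}  ⇒  6 nodes, 3 edges  {1-q->0 1-q->1 5-q->6}
[4] R2 @ {0↦4, 1↦5, 2↦6, 3↦7}  ⇒  3 nodes, 2 edges  {1-q->0 1-q->1}
normal form: no rule applies after step 4
NF nodes: {0:A, 1:B, 4:C}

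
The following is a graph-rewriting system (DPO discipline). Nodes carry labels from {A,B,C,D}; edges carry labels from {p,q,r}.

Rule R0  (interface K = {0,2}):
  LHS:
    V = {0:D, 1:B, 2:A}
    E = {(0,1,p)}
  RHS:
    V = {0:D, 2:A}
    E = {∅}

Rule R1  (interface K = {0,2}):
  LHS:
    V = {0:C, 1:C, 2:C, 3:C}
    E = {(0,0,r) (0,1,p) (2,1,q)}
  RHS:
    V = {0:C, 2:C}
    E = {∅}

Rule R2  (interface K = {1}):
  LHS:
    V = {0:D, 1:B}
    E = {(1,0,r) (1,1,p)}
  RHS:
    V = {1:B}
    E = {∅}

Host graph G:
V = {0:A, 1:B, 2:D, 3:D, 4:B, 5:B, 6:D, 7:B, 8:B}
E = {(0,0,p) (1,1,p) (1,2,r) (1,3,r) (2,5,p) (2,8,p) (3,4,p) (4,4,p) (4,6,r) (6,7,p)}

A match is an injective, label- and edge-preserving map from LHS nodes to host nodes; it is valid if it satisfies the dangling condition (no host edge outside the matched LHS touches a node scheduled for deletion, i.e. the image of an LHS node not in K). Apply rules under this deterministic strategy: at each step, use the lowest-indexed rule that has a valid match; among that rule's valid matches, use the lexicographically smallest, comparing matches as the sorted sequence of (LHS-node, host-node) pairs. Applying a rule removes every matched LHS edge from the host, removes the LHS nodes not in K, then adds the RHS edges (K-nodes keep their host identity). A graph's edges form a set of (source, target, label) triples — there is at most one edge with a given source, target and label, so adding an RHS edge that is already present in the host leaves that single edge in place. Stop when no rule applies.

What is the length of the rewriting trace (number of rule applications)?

Answer: 6

Steps:
[0] host  ⇒  9 nodes, 10 edges  {0-p->0 1-p->1 1-r->2 1-r->3 2-p->5 2-p->8 3-p->4 4-p->4 4-r->6 6-p->7}
[1] R0 @ {0↦2, 1↦5, 2↦0}  ⇒  8 nodes, 9 edges  {0-p->0 1-p->1 1-r->2 1-r->3 2-p->8 3-p->4 4-p->4 4-r->6 6-p->7}
[2] R0 @ {0↦2, 1↦8, 2↦0}  ⇒  7 nodes, 8 edges  {0-p->0 1-p->1 1-r->2 1-r->3 3-p->4 4-p->4 4-r->6 6-p->7}
[3] R0 @ {0↦6, 1↦7, 2↦0}  ⇒  6 nodes, 7 edges  {0-p->0 1-p->1 1-r->2 1-r->3 3-p->4 4-p->4 4-r->6}
[4] R2 @ {0↦2, 1↦1}  ⇒  5 nodes, 5 edges  {0-p->0 1-r->3 3-p->4 4-p->4 4-r->6}
[5] R2 @ {0↦6, 1↦4}  ⇒  4 nodes, 3 edges  {0-p->0 1-r->3 3-p->4}
[6] R0 @ {0↦3, 1↦4, 2↦0}  ⇒  3 nodes, 2 edges  {0-p->0 1-r->3}
normal form: no rule applies after step 6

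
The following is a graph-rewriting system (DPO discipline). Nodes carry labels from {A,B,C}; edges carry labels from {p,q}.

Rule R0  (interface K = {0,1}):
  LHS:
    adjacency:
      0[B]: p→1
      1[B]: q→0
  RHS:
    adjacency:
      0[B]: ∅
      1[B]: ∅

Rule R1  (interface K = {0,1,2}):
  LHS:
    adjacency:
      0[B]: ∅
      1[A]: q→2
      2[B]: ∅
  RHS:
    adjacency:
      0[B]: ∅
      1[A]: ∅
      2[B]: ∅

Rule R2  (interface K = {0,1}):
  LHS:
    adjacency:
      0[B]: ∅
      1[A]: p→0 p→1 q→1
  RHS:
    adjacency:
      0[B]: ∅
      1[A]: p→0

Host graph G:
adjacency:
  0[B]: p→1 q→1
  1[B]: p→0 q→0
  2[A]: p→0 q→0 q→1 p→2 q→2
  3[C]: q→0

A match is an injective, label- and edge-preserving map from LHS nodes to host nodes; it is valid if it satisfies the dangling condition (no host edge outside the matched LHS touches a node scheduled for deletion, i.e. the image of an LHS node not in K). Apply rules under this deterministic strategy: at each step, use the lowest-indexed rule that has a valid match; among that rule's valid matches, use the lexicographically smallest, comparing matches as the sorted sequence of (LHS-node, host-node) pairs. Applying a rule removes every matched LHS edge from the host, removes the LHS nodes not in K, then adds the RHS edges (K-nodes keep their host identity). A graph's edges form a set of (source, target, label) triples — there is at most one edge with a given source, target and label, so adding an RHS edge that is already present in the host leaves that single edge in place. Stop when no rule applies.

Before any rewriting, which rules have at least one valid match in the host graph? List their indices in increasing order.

R0: 2 valid matches — {0↦0, 1↦1}, {0↦1, 1↦0}
R1: 2 valid matches — {0↦0, 1↦2, 2↦1}, {0↦1, 1↦2, 2↦0}
R2: 1 valid match — {0↦0, 1↦2}

Answer: [R0,R1,R2]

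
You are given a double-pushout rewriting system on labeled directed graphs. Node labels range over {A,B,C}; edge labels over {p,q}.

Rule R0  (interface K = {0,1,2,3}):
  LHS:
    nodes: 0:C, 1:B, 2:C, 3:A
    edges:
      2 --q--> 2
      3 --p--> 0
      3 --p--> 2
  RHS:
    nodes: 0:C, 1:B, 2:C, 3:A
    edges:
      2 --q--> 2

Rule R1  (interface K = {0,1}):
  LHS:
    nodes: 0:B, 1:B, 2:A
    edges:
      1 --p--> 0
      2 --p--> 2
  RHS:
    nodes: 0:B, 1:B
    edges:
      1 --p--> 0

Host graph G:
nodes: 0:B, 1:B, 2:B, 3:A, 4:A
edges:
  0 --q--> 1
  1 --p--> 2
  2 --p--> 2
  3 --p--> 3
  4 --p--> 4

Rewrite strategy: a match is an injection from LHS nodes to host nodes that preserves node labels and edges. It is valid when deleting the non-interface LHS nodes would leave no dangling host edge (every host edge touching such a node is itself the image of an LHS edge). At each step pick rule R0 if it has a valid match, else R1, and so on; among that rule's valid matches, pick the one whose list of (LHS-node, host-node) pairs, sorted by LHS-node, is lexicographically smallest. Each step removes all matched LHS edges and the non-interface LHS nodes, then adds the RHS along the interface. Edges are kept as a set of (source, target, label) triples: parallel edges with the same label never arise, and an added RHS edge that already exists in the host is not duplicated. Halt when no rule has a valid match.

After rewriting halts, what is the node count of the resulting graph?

start.  V:5 E:5  edges: 0-q->1 1-p->2 2-p->2 3-p->3 4-p->4
1. fire R1 via {0↦2, 1↦1, 2↦3}  →  V:4 E:4  edges: 0-q->1 1-p->2 2-p->2 4-p->4
2. fire R1 via {0↦2, 1↦1, 2↦4}  →  V:3 E:3  edges: 0-q->1 1-p->2 2-p->2
halt: no rule applies after step 2
NF nodes: {0:B, 1:B, 2:B}

Answer: 3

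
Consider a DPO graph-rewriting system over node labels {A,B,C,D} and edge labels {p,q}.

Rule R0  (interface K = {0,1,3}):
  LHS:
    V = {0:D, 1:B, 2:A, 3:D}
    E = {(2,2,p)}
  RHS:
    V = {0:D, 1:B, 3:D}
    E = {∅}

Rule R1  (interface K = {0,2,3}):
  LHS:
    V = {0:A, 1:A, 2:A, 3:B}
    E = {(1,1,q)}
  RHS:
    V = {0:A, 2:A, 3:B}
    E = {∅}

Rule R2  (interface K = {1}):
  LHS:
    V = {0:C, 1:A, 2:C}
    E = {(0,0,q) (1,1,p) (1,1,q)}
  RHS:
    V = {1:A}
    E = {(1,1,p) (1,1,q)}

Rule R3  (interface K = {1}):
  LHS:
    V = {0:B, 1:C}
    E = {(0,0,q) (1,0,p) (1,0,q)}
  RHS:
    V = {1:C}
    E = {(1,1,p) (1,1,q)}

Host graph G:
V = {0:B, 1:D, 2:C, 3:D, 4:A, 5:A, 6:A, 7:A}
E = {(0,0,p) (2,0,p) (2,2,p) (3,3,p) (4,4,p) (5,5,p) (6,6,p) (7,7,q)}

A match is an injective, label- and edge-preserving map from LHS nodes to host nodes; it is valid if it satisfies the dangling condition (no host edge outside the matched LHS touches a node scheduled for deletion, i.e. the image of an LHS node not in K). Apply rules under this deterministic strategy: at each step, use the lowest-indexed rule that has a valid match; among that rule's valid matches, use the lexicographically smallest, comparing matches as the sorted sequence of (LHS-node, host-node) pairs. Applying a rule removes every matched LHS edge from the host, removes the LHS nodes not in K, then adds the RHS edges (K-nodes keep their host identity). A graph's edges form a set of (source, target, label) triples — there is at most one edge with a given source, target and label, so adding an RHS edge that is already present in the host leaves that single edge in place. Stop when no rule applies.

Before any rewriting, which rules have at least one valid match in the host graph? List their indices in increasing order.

Answer: [R0,R1]

Derivation:
R0: 6 valid matches — {0↦1, 1↦0, 2↦4, 3↦3}, {0↦1, 1↦0, 2↦5, 3↦3}, {0↦1, 1↦0, 2↦6, 3↦3} (+3 more)
R1: 6 valid matches — {0↦4, 1↦7, 2↦5, 3↦0}, {0↦4, 1↦7, 2↦6, 3↦0}, {0↦5, 1↦7, 2↦4, 3↦0} (+3 more)
R2: no valid match — LHS pattern not found
R3: no valid match — LHS pattern not found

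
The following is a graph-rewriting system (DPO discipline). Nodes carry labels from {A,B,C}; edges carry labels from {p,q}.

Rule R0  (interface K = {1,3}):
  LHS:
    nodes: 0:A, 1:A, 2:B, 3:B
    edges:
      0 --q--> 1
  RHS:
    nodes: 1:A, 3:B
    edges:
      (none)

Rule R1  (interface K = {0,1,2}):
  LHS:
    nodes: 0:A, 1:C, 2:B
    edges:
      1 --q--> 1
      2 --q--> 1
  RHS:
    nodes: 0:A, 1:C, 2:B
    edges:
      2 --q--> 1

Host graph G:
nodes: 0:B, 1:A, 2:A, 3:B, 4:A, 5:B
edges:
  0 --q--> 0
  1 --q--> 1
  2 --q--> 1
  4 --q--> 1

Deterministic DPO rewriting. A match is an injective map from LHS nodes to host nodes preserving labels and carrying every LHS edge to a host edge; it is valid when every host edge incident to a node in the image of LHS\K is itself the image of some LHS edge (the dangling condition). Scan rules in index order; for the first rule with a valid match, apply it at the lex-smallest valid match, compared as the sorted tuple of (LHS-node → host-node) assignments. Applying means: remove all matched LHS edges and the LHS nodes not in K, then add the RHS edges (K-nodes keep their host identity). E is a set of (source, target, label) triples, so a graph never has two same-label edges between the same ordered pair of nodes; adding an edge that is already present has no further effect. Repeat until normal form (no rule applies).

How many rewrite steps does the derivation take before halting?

Answer: 2

Rewrite trace:
[0] host  ⇒  6 nodes, 4 edges  {0-q->0 1-q->1 2-q->1 4-q->1}
[1] R0 @ {0↦2, 1↦1, 2↦3, 3↦0}  ⇒  4 nodes, 3 edges  {0-q->0 1-q->1 4-q->1}
[2] R0 @ {0↦4, 1↦1, 2↦5, 3↦0}  ⇒  2 nodes, 2 edges  {0-q->0 1-q->1}
final graph: no rule applies after step 2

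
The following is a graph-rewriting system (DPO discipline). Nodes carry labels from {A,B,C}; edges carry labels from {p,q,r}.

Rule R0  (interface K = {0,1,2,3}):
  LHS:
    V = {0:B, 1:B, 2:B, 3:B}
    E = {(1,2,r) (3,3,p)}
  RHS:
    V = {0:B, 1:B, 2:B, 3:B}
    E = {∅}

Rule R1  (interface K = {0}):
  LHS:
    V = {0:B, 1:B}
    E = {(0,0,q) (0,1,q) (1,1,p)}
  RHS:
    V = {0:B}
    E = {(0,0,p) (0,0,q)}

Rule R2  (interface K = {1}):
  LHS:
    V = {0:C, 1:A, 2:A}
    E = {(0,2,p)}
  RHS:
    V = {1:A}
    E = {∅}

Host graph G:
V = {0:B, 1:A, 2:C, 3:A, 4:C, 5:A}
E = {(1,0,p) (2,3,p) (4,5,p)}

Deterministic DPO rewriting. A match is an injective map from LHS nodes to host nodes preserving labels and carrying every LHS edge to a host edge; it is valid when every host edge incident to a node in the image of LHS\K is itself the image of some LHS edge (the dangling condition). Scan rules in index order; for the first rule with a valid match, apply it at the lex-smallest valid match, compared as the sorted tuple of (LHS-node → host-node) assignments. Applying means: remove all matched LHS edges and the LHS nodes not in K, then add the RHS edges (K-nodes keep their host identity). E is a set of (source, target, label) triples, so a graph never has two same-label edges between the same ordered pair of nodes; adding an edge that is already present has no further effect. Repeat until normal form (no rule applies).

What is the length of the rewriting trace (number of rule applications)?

[0] host  ⇒  6 nodes, 3 edges  {1-p->0 2-p->3 4-p->5}
[1] R2 @ {0↦2, 1↦1, 2↦3}  ⇒  4 nodes, 2 edges  {1-p->0 4-p->5}
[2] R2 @ {0↦4, 1↦1, 2↦5}  ⇒  2 nodes, 1 edges  {1-p->0}
halt: no rule applies after step 2

Answer: 2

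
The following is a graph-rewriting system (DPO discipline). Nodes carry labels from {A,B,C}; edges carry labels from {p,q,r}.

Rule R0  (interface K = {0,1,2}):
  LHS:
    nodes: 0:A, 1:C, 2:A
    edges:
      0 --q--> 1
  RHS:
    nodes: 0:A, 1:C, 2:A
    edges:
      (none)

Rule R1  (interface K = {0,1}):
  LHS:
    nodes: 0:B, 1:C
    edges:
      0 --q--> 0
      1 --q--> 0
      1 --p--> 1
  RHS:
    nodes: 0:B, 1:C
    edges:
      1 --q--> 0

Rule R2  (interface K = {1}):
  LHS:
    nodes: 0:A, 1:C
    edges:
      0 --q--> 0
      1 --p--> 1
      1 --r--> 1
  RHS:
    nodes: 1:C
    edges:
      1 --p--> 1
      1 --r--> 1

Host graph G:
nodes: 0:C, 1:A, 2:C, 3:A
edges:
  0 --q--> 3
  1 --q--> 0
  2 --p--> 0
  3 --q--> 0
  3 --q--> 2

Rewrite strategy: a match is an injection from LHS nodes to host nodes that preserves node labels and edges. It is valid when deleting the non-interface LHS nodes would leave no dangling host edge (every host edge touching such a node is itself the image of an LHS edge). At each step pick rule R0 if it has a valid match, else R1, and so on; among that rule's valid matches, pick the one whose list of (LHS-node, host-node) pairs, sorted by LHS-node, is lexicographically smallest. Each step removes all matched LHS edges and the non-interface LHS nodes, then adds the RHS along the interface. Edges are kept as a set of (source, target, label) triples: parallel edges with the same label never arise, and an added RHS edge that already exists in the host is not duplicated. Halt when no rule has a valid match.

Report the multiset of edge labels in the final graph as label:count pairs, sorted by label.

Answer: p:1 q:1

Steps:
[0] host  ⇒  4 nodes, 5 edges  {0-q->3 1-q->0 2-p->0 3-q->0 3-q->2}
[1] R0 @ {0↦1, 1↦0, 2↦3}  ⇒  4 nodes, 4 edges  {0-q->3 2-p->0 3-q->0 3-q->2}
[2] R0 @ {0↦3, 1↦0, 2↦1}  ⇒  4 nodes, 3 edges  {0-q->3 2-p->0 3-q->2}
[3] R0 @ {0↦3, 1↦2, 2↦1}  ⇒  4 nodes, 2 edges  {0-q->3 2-p->0}
final graph: no rule applies after step 3
NF edges: [(0, 3, 'q'), (2, 0, 'p')]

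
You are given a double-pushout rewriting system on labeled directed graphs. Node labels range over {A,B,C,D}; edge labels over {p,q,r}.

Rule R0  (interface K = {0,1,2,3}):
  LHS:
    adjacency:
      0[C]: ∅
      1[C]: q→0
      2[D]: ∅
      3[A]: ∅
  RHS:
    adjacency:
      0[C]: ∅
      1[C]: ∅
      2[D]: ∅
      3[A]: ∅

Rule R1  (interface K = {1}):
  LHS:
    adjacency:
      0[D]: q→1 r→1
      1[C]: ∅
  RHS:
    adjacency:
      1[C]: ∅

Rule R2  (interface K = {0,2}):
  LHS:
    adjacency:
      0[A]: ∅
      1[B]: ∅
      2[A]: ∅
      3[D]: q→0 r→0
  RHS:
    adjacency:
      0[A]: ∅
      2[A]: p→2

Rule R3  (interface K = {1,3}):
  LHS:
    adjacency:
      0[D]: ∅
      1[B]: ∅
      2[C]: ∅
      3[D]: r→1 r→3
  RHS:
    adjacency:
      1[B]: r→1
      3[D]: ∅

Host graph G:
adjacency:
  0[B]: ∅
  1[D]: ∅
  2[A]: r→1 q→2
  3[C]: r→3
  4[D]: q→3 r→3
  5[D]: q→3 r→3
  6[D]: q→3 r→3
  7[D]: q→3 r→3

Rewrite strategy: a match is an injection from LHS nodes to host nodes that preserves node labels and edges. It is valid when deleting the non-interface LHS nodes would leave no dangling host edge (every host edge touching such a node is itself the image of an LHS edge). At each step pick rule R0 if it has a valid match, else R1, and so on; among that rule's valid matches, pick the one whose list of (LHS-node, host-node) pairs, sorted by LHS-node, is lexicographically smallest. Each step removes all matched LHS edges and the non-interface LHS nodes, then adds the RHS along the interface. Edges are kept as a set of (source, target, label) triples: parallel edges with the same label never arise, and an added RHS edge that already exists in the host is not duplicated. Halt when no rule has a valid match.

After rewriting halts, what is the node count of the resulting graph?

Answer: 4

Rewrite trace:
[0] host  ⇒  8 nodes, 11 edges  {2-r->1 2-q->2 3-r->3 4-q->3 4-r->3 5-q->3 5-r->3 6-q->3 6-r->3 7-q->3 7-r->3}
[1] R1 @ {0↦4, 1↦3}  ⇒  7 nodes, 9 edges  {2-r->1 2-q->2 3-r->3 5-q->3 5-r->3 6-q->3 6-r->3 7-q->3 7-r->3}
[2] R1 @ {0↦5, 1↦3}  ⇒  6 nodes, 7 edges  {2-r->1 2-q->2 3-r->3 6-q->3 6-r->3 7-q->3 7-r->3}
[3] R1 @ {0↦6, 1↦3}  ⇒  5 nodes, 5 edges  {2-r->1 2-q->2 3-r->3 7-q->3 7-r->3}
[4] R1 @ {0↦7, 1↦3}  ⇒  4 nodes, 3 edges  {2-r->1 2-q->2 3-r->3}
halt: no rule applies after step 4
NF nodes: {0:B, 1:D, 2:A, 3:C}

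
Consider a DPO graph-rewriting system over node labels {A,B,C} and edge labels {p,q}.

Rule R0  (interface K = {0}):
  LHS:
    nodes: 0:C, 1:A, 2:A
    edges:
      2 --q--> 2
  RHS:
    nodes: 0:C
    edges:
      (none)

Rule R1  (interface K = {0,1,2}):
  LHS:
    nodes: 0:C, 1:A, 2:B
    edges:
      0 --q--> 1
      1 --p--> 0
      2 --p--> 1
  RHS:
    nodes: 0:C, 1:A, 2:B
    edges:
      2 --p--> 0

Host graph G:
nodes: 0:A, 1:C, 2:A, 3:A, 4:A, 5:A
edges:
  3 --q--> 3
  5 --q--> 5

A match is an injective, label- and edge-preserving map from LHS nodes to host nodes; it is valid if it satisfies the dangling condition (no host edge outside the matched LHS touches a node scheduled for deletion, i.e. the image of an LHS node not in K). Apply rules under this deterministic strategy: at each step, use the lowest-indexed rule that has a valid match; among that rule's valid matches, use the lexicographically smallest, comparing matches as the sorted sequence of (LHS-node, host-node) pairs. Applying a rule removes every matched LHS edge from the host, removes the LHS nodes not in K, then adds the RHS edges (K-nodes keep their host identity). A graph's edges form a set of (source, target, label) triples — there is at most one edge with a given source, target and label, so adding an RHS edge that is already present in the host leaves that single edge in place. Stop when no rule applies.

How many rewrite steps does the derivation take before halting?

[0] host  ⇒  6 nodes, 2 edges  {3-q->3 5-q->5}
[1] R0 @ {0↦1, 1↦0, 2↦3}  ⇒  4 nodes, 1 edges  {5-q->5}
[2] R0 @ {0↦1, 1↦2, 2↦5}  ⇒  2 nodes, 0 edges  {∅}
normal form: no rule applies after step 2

Answer: 2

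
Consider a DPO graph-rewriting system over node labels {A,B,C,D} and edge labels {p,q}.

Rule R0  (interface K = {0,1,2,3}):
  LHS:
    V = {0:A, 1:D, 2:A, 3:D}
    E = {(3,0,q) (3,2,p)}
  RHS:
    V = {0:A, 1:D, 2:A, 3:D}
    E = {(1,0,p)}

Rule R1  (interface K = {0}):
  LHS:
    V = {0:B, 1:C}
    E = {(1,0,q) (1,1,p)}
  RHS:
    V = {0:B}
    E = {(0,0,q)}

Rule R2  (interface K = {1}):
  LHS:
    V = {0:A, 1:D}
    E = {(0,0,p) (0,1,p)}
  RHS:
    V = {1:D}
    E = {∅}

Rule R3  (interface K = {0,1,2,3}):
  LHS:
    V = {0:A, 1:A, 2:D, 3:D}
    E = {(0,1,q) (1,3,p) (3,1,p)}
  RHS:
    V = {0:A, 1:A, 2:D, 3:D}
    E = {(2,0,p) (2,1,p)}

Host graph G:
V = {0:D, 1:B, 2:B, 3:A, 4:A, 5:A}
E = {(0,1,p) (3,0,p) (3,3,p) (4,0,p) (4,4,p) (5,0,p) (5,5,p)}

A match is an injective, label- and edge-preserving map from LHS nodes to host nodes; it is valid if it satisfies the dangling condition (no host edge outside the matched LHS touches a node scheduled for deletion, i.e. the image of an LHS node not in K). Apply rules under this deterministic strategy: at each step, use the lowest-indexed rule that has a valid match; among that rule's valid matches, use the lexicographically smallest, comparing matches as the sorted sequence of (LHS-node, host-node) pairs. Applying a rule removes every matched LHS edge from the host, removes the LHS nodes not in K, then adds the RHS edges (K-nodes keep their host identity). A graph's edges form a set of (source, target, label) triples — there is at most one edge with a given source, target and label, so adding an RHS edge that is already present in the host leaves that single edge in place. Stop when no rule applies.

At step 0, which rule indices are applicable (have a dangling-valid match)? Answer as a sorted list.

Answer: [R2]

Rewrite trace:
R0: no valid match — LHS pattern not found
R1: no valid match — LHS pattern not found
R2: 3 valid matches — {0↦3, 1↦0}, {0↦4, 1↦0}, {0↦5, 1↦0}
R3: no valid match — LHS pattern not found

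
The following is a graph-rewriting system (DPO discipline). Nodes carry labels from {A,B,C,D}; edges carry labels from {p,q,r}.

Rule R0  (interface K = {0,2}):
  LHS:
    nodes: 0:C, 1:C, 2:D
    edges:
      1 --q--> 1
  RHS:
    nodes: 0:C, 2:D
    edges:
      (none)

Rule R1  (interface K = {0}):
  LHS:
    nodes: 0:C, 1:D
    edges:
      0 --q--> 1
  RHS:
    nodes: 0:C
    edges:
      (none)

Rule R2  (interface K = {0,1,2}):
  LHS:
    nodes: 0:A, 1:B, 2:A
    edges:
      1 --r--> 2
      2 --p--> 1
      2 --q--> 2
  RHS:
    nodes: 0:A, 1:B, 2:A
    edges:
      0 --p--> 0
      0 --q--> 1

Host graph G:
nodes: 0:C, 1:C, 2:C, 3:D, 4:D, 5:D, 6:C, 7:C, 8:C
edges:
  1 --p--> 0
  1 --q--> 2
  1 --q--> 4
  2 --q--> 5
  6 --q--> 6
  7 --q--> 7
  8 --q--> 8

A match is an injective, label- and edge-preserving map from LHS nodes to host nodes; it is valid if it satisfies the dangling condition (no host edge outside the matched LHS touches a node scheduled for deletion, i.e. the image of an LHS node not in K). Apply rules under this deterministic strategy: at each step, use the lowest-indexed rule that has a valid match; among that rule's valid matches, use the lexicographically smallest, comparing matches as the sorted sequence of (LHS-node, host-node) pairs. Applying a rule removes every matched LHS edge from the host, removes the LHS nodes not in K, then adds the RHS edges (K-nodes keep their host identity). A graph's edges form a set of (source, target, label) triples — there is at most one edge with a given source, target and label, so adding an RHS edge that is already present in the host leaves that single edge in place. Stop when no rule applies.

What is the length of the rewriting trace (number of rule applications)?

[0] host  ⇒  9 nodes, 7 edges  {1-p->0 1-q->2 1-q->4 2-q->5 6-q->6 7-q->7 8-q->8}
[1] R0 @ {0↦0, 1↦6, 2↦3}  ⇒  8 nodes, 6 edges  {1-p->0 1-q->2 1-q->4 2-q->5 7-q->7 8-q->8}
[2] R0 @ {0↦0, 1↦7, 2↦3}  ⇒  7 nodes, 5 edges  {1-p->0 1-q->2 1-q->4 2-q->5 8-q->8}
[3] R0 @ {0↦0, 1↦8, 2↦3}  ⇒  6 nodes, 4 edges  {1-p->0 1-q->2 1-q->4 2-q->5}
[4] R1 @ {0↦1, 1↦4}  ⇒  5 nodes, 3 edges  {1-p->0 1-q->2 2-q->5}
[5] R1 @ {0↦2, 1↦5}  ⇒  4 nodes, 2 edges  {1-p->0 1-q->2}
halt: no rule applies after step 5

Answer: 5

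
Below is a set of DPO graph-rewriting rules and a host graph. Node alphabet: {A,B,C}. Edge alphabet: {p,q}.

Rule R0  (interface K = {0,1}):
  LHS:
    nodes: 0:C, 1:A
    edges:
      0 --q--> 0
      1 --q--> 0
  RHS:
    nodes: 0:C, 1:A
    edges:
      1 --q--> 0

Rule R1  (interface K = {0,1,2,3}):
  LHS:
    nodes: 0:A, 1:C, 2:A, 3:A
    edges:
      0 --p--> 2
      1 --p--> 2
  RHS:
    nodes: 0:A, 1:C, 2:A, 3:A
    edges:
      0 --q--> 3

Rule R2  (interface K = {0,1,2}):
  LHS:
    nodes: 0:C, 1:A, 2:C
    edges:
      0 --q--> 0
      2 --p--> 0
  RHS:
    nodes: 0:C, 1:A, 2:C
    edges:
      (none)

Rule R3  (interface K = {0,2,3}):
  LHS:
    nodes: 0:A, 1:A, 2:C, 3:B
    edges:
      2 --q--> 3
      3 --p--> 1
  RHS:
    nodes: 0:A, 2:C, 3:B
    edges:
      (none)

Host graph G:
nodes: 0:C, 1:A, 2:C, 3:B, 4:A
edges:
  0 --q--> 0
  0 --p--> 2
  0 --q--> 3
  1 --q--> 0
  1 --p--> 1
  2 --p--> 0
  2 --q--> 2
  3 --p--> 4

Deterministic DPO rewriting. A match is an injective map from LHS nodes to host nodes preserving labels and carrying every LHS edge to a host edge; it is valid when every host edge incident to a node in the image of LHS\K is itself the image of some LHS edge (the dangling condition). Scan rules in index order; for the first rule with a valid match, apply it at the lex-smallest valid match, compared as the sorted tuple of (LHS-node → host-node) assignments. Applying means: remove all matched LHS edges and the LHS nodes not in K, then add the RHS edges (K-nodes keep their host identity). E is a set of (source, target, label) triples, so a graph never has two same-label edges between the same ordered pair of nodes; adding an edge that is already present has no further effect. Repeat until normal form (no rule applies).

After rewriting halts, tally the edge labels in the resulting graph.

start.  V:5 E:8  edges: 0-q->0 0-p->2 0-q->3 1-q->0 1-p->1 2-p->0 2-q->2 3-p->4
1. fire R0 via {0↦0, 1↦1}  →  V:5 E:7  edges: 0-p->2 0-q->3 1-q->0 1-p->1 2-p->0 2-q->2 3-p->4
2. fire R2 via {0↦2, 1↦1, 2↦0}  →  V:5 E:5  edges: 0-q->3 1-q->0 1-p->1 2-p->0 3-p->4
3. fire R3 via {0↦1, 1↦4, 2↦0, 3↦3}  →  V:4 E:3  edges: 1-q->0 1-p->1 2-p->0
final graph: no rule applies after step 3
NF edges: [(1, 0, 'q'), (1, 1, 'p'), (2, 0, 'p')]

Answer: p:2 q:1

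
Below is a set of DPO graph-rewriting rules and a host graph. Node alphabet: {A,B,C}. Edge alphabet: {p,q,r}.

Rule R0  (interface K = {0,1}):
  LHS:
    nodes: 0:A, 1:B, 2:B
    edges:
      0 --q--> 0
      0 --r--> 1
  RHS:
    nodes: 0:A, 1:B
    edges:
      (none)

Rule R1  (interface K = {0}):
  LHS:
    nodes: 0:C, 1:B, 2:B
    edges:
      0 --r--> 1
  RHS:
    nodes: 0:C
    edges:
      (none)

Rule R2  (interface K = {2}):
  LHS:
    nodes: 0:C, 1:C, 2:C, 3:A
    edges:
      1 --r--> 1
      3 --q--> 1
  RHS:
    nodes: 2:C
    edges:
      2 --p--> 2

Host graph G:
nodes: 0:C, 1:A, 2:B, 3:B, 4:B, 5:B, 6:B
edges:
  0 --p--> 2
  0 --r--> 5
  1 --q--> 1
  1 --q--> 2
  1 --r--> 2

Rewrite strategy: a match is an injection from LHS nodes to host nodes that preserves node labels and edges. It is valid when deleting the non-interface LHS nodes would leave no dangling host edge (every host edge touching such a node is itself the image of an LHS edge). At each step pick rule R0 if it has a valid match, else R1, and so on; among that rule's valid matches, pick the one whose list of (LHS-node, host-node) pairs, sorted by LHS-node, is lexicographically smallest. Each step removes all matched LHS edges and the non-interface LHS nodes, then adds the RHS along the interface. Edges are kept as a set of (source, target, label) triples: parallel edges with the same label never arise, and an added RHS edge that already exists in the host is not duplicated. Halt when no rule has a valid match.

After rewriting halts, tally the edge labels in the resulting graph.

[0] host  ⇒  7 nodes, 5 edges  {0-p->2 0-r->5 1-q->1 1-q->2 1-r->2}
[1] R0 @ {0↦1, 1↦2, 2↦3}  ⇒  6 nodes, 3 edges  {0-p->2 0-r->5 1-q->2}
[2] R1 @ {0↦0, 1↦5, 2↦4}  ⇒  4 nodes, 2 edges  {0-p->2 1-q->2}
normal form: no rule applies after step 2
NF edges: [(0, 2, 'p'), (1, 2, 'q')]

Answer: p:1 q:1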